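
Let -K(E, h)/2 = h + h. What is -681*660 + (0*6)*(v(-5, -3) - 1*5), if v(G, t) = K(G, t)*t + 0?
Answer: -449460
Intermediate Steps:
K(E, h) = -4*h (K(E, h) = -2*(h + h) = -4*h)
v(G, t) = -4*t² (v(G, t) = (-4*t)*t + 0 = -4*t² + 0 = -4*t²)
-681*660 + (0*6)*(v(-5, -3) - 1*5) = -681*660 + (0*6)*(-4*(-3)² - 1*5) = -449460 + 0*(-4*9 - 5) = -449460 + 0*(-36 - 5) = -449460 + 0*(-41) = -449460 + 0 = -449460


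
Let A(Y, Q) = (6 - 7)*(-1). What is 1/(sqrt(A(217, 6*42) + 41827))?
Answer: sqrt(10457)/20914 ≈ 0.0048895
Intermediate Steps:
A(Y, Q) = 1 (A(Y, Q) = -1*(-1) = 1)
1/(sqrt(A(217, 6*42) + 41827)) = 1/(sqrt(1 + 41827)) = 1/(sqrt(41828)) = 1/(2*sqrt(10457)) = sqrt(10457)/20914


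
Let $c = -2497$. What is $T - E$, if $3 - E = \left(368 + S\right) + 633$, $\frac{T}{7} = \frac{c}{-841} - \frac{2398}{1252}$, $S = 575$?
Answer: $\frac{832014359}{526466} \approx 1580.4$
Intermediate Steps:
$T = \frac{3883341}{526466}$ ($T = 7 \left(- \frac{2497}{-841} - \frac{2398}{1252}\right) = 7 \left(\left(-2497\right) \left(- \frac{1}{841}\right) - \frac{1199}{626}\right) = 7 \left(\frac{2497}{841} - \frac{1199}{626}\right) = 7 \cdot \frac{554763}{526466} = \frac{3883341}{526466} \approx 7.3762$)
$E = -1573$ ($E = 3 - \left(\left(368 + 575\right) + 633\right) = 3 - \left(943 + 633\right) = 3 - 1576 = -1573$)
$T - E = \frac{3883341}{526466} - -1573 = \frac{3883341}{526466} + 1573 = \frac{832014359}{526466}$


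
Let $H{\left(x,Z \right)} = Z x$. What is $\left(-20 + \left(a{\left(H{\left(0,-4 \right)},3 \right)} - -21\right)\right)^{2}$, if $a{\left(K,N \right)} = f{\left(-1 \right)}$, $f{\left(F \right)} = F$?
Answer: $0$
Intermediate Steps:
$a{\left(K,N \right)} = -1$
$\left(-20 + \left(a{\left(H{\left(0,-4 \right)},3 \right)} - -21\right)\right)^{2} = \left(-20 - -20\right)^{2} = \left(-20 + \left(-1 + 21\right)\right)^{2} = \left(-20 + 20\right)^{2} = 0^{2} = 0$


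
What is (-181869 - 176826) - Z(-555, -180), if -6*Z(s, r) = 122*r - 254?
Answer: -1087192/3 ≈ -3.6240e+5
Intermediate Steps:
Z(s, r) = 127/3 - 61*r/3 (Z(s, r) = -(122*r - 254)/6 = -(-254 + 122*r)/6 = 127/3 - 61*r/3)
(-181869 - 176826) - Z(-555, -180) = (-181869 - 176826) - (127/3 - 61/3*(-180)) = -358695 - (127/3 + 3660) = -358695 - 1*11107/3 = -358695 - 11107/3 = -1087192/3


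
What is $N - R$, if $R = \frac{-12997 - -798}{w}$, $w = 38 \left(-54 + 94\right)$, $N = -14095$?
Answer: $- \frac{21412201}{1520} \approx -14087.0$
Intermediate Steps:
$w = 1520$ ($w = 38 \cdot 40 = 1520$)
$R = - \frac{12199}{1520}$ ($R = \frac{-12997 - -798}{1520} = \left(-12997 + 798\right) \frac{1}{1520} = \left(-12199\right) \frac{1}{1520} = - \frac{12199}{1520} \approx -8.0257$)
$N - R = -14095 - - \frac{12199}{1520} = -14095 + \frac{12199}{1520} = - \frac{21412201}{1520}$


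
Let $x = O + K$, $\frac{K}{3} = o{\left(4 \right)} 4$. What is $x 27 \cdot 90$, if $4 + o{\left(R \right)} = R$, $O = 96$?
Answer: $233280$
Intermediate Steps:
$o{\left(R \right)} = -4 + R$
$K = 0$ ($K = 3 \left(-4 + 4\right) 4 = 3 \cdot 0 \cdot 4 = 3 \cdot 0 = 0$)
$x = 96$ ($x = 96 + 0 = 96$)
$x 27 \cdot 90 = 96 \cdot 27 \cdot 90 = 2592 \cdot 90 = 233280$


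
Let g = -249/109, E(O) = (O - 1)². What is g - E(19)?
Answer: -35565/109 ≈ -326.28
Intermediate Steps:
E(O) = (-1 + O)²
g = -249/109 (g = -249*1/109 = -249/109 ≈ -2.2844)
g - E(19) = -249/109 - (-1 + 19)² = -249/109 - 1*18² = -249/109 - 1*324 = -249/109 - 324 = -35565/109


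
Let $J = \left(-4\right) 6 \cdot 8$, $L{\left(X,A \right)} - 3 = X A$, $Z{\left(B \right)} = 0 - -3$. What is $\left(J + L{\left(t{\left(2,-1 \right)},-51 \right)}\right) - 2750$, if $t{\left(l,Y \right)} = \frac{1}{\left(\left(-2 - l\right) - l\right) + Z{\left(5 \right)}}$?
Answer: $-2922$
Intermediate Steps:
$Z{\left(B \right)} = 3$ ($Z{\left(B \right)} = 0 + 3 = 3$)
$t{\left(l,Y \right)} = \frac{1}{1 - 2 l}$ ($t{\left(l,Y \right)} = \frac{1}{\left(\left(-2 - l\right) - l\right) + 3} = \frac{1}{\left(-2 - 2 l\right) + 3} = \frac{1}{1 - 2 l}$)
$L{\left(X,A \right)} = 3 + A X$ ($L{\left(X,A \right)} = 3 + X A = 3 + A X$)
$J = -192$ ($J = \left(-24\right) 8 = -192$)
$\left(J + L{\left(t{\left(2,-1 \right)},-51 \right)}\right) - 2750 = \left(-192 - \left(-3 + 51 \left(- \frac{1}{-1 + 2 \cdot 2}\right)\right)\right) - 2750 = \left(-192 - \left(-3 + 51 \left(- \frac{1}{-1 + 4}\right)\right)\right) - 2750 = \left(-192 - \left(-3 + 51 \left(- \frac{1}{3}\right)\right)\right) - 2750 = \left(-192 - \left(-3 + 51 \left(\left(-1\right) \frac{1}{3}\right)\right)\right) - 2750 = \left(-192 + \left(3 - -17\right)\right) - 2750 = \left(-192 + \left(3 + 17\right)\right) - 2750 = \left(-192 + 20\right) - 2750 = -172 - 2750 = -2922$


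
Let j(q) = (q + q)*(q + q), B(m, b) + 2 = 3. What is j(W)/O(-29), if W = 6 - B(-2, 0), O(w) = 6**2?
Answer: 25/9 ≈ 2.7778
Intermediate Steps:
B(m, b) = 1 (B(m, b) = -2 + 3 = 1)
O(w) = 36
W = 5 (W = 6 - 1*1 = 6 - 1 = 5)
j(q) = 4*q**2 (j(q) = (2*q)*(2*q) = 4*q**2)
j(W)/O(-29) = (4*5**2)/36 = (4*25)/36 = (1/36)*100 = 25/9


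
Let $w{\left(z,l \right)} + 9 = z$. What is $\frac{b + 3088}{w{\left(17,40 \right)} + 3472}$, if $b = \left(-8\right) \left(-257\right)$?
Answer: $\frac{643}{435} \approx 1.4782$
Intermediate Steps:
$w{\left(z,l \right)} = -9 + z$
$b = 2056$
$\frac{b + 3088}{w{\left(17,40 \right)} + 3472} = \frac{2056 + 3088}{\left(-9 + 17\right) + 3472} = \frac{5144}{8 + 3472} = \frac{5144}{3480} = 5144 \cdot \frac{1}{3480} = \frac{643}{435}$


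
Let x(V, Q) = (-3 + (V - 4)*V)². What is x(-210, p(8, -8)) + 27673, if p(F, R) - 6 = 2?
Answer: 2019361642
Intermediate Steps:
p(F, R) = 8 (p(F, R) = 6 + 2 = 8)
x(V, Q) = (-3 + V*(-4 + V))² (x(V, Q) = (-3 + (-4 + V)*V)² = (-3 + V*(-4 + V))²)
x(-210, p(8, -8)) + 27673 = (3 - 1*(-210)² + 4*(-210))² + 27673 = (3 - 1*44100 - 840)² + 27673 = (3 - 44100 - 840)² + 27673 = (-44937)² + 27673 = 2019333969 + 27673 = 2019361642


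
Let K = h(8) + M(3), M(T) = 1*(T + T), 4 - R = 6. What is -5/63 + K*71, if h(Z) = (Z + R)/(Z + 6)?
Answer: 28750/63 ≈ 456.35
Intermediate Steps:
R = -2 (R = 4 - 1*6 = 4 - 6 = -2)
M(T) = 2*T (M(T) = 1*(2*T) = 2*T)
h(Z) = (-2 + Z)/(6 + Z) (h(Z) = (Z - 2)/(Z + 6) = (-2 + Z)/(6 + Z))
K = 45/7 (K = (-2 + 8)/(6 + 8) + 2*3 = 6/14 + 6 = (1/14)*6 + 6 = 3/7 + 6 = 45/7 ≈ 6.4286)
-5/63 + K*71 = -5/63 + (45/7)*71 = -5*1/63 + 3195/7 = -5/63 + 3195/7 = 28750/63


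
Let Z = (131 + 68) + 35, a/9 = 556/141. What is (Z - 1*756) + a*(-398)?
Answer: -688398/47 ≈ -14647.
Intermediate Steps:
a = 1668/47 (a = 9*(556/141) = 1668/47 ≈ 35.489)
Z = 234 (Z = 199 + 35 = 234)
(Z - 1*756) + a*(-398) = (234 - 1*756) + (1668/47)*(-398) = (234 - 756) - 663864/47 = -522 - 663864/47 = -688398/47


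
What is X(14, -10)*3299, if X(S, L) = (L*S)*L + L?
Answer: 4585610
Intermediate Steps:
X(S, L) = L + S*L**2 (X(S, L) = S*L**2 + L = L + S*L**2)
X(14, -10)*3299 = -10*(1 - 10*14)*3299 = -10*(1 - 140)*3299 = -10*(-139)*3299 = 1390*3299 = 4585610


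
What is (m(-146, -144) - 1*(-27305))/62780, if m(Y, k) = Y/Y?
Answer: 13653/31390 ≈ 0.43495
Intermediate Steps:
m(Y, k) = 1
(m(-146, -144) - 1*(-27305))/62780 = (1 - 1*(-27305))/62780 = (1 + 27305)*(1/62780) = 27306*(1/62780) = 13653/31390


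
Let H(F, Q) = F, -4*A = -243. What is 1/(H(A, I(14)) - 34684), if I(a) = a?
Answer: -4/138493 ≈ -2.8882e-5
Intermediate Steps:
A = 243/4 (A = -¼*(-243) = 243/4 ≈ 60.750)
1/(H(A, I(14)) - 34684) = 1/(243/4 - 34684) = 1/(-138493/4) = -4/138493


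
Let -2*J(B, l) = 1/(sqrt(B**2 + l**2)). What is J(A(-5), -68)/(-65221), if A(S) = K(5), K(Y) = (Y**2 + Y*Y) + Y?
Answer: sqrt(7649)/997750858 ≈ 8.7656e-8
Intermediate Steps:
K(Y) = Y + 2*Y**2 (K(Y) = (Y**2 + Y**2) + Y = 2*Y**2 + Y = Y + 2*Y**2)
A(S) = 55 (A(S) = 5*(1 + 2*5) = 5*(1 + 10) = 5*11 = 55)
J(B, l) = -1/(2*sqrt(B**2 + l**2))
J(A(-5), -68)/(-65221) = -1/(2*sqrt(55**2 + (-68)**2))/(-65221) = -1/(2*sqrt(3025 + 4624))*(-1/65221) = -sqrt(7649)/15298*(-1/65221) = sqrt(7649)/997750858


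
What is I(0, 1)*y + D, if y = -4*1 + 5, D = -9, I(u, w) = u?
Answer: -9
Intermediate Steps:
y = 1 (y = -4 + 5 = 1)
I(0, 1)*y + D = 0*1 - 9 = 0 - 9 = -9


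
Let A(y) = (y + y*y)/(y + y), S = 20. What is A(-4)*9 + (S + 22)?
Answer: 57/2 ≈ 28.500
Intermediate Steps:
A(y) = (y + y²)/(2*y) (A(y) = (y + y²)/((2*y)) = (y + y²)*(1/(2*y)) = (y + y²)/(2*y))
A(-4)*9 + (S + 22) = (½ + (½)*(-4))*9 + (20 + 22) = (½ - 2)*9 + 42 = -3/2*9 + 42 = -27/2 + 42 = 57/2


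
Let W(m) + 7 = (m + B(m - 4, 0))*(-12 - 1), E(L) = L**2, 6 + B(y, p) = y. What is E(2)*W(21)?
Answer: -1692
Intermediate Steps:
B(y, p) = -6 + y
W(m) = 123 - 26*m (W(m) = -7 + (m + (-6 + (m - 4)))*(-12 - 1) = -7 + (m + (-6 + (-4 + m)))*(-13) = -7 + (m + (-10 + m))*(-13) = -7 + (-10 + 2*m)*(-13) = -7 + (130 - 26*m) = 123 - 26*m)
E(2)*W(21) = 2**2*(123 - 26*21) = 4*(123 - 546) = 4*(-423) = -1692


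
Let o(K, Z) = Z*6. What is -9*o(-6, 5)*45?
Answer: -12150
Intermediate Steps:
o(K, Z) = 6*Z
-9*o(-6, 5)*45 = -54*5*45 = -9*30*45 = -270*45 = -12150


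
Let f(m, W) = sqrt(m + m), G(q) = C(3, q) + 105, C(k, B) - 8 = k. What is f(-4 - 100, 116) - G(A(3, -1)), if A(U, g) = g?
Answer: -116 + 4*I*sqrt(13) ≈ -116.0 + 14.422*I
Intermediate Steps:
C(k, B) = 8 + k
G(q) = 116 (G(q) = (8 + 3) + 105 = 11 + 105 = 116)
f(m, W) = sqrt(2)*sqrt(m) (f(m, W) = sqrt(2*m) = sqrt(2)*sqrt(m))
f(-4 - 100, 116) - G(A(3, -1)) = sqrt(2)*sqrt(-4 - 100) - 1*116 = sqrt(2)*sqrt(-104) - 116 = sqrt(2)*(2*I*sqrt(26)) - 116 = 4*I*sqrt(13) - 116 = -116 + 4*I*sqrt(13)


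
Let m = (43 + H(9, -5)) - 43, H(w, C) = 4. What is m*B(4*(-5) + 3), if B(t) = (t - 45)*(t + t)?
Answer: 8432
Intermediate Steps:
B(t) = 2*t*(-45 + t) (B(t) = (-45 + t)*(2*t) = 2*t*(-45 + t))
m = 4 (m = (43 + 4) - 43 = 47 - 43 = 4)
m*B(4*(-5) + 3) = 4*(2*(4*(-5) + 3)*(-45 + (4*(-5) + 3))) = 4*(2*(-20 + 3)*(-45 + (-20 + 3))) = 4*(2*(-17)*(-45 - 17)) = 4*(2*(-17)*(-62)) = 4*2108 = 8432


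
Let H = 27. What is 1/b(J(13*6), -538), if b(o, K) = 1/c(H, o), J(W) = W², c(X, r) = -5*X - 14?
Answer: -149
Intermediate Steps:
c(X, r) = -14 - 5*X
b(o, K) = -1/149 (b(o, K) = 1/(-14 - 5*27) = 1/(-14 - 135) = 1/(-149) = -1/149)
1/b(J(13*6), -538) = 1/(-1/149) = -149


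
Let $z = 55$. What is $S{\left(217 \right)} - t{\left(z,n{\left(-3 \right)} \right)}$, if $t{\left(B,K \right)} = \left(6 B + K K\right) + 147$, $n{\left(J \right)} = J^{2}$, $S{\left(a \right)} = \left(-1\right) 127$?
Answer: $-685$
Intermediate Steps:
$S{\left(a \right)} = -127$
$t{\left(B,K \right)} = 147 + K^{2} + 6 B$ ($t{\left(B,K \right)} = \left(6 B + K^{2}\right) + 147 = \left(K^{2} + 6 B\right) + 147 = 147 + K^{2} + 6 B$)
$S{\left(217 \right)} - t{\left(z,n{\left(-3 \right)} \right)} = -127 - \left(147 + \left(\left(-3\right)^{2}\right)^{2} + 6 \cdot 55\right) = -127 - \left(147 + 9^{2} + 330\right) = -127 - \left(147 + 81 + 330\right) = -127 - 558 = -685$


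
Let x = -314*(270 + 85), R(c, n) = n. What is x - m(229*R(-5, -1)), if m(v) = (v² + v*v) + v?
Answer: -216123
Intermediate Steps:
x = -111470 (x = -314*355 = -111470)
m(v) = v + 2*v² (m(v) = (v² + v²) + v = 2*v² + v = v + 2*v²)
x - m(229*R(-5, -1)) = -111470 - 229*(-1)*(1 + 2*(229*(-1))) = -111470 - (-229)*(1 + 2*(-229)) = -111470 - (-229)*(1 - 458) = -111470 - (-229)*(-457) = -111470 - 1*104653 = -111470 - 104653 = -216123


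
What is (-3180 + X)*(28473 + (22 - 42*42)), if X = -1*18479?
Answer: -578966729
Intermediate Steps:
X = -18479
(-3180 + X)*(28473 + (22 - 42*42)) = (-3180 - 18479)*(28473 + (22 - 42*42)) = -21659*(28473 + (22 - 1764)) = -21659*(28473 - 1742) = -21659*26731 = -578966729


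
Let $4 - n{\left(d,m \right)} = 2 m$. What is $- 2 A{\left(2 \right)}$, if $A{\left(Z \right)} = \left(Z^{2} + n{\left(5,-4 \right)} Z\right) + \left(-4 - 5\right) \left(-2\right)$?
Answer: $-92$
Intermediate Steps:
$n{\left(d,m \right)} = 4 - 2 m$
$A{\left(Z \right)} = 18 + Z^{2} + 12 Z$ ($A{\left(Z \right)} = \left(Z^{2} + \left(4 - -8\right) Z\right) + \left(-4 - 5\right) \left(-2\right) = \left(Z^{2} + \left(4 + 8\right) Z\right) - -18 = \left(Z^{2} + 12 Z\right) + 18 = 18 + Z^{2} + 12 Z$)
$- 2 A{\left(2 \right)} = - 2 \left(18 + 2^{2} + 12 \cdot 2\right) = - 2 \left(18 + 4 + 24\right) = \left(-2\right) 46 = -92$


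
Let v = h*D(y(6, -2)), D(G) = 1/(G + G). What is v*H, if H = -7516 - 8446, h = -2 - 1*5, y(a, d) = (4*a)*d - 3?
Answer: -55867/51 ≈ -1095.4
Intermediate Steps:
y(a, d) = -3 + 4*a*d (y(a, d) = 4*a*d - 3 = -3 + 4*a*d)
D(G) = 1/(2*G)
h = -7 (h = -2 - 5 = -7)
H = -15962
v = 7/102 (v = -7/(2*(-3 + 4*6*(-2))) = -7/(2*(-3 - 48)) = -7/(2*(-51)) = -7*(-1)/(2*51) = -7*(-1/102) = 7/102 ≈ 0.068627)
v*H = (7/102)*(-15962) = -55867/51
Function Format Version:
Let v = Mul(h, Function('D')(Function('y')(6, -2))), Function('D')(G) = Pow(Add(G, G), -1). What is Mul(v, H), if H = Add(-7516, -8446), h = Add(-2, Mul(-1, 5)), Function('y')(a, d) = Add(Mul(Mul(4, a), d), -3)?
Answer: Rational(-55867, 51) ≈ -1095.4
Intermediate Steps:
Function('y')(a, d) = Add(-3, Mul(4, a, d)) (Function('y')(a, d) = Add(Mul(4, a, d), -3) = Add(-3, Mul(4, a, d)))
Function('D')(G) = Mul(Rational(1, 2), Pow(G, -1)) (Function('D')(G) = Pow(Mul(2, G), -1) = Mul(Rational(1, 2), Pow(G, -1)))
h = -7 (h = Add(-2, -5) = -7)
H = -15962
v = Rational(7, 102) (v = Mul(-7, Mul(Rational(1, 2), Pow(Add(-3, Mul(4, 6, -2)), -1))) = Mul(-7, Mul(Rational(1, 2), Pow(Add(-3, -48), -1))) = Mul(-7, Mul(Rational(1, 2), Pow(-51, -1))) = Mul(-7, Mul(Rational(1, 2), Rational(-1, 51))) = Mul(-7, Rational(-1, 102)) = Rational(7, 102) ≈ 0.068627)
Mul(v, H) = Mul(Rational(7, 102), -15962) = Rational(-55867, 51)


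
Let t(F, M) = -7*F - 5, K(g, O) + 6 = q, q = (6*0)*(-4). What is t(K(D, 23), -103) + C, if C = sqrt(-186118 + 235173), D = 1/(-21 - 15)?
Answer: 37 + sqrt(49055) ≈ 258.48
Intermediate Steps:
D = -1/36 (D = 1/(-36) = -1/36 ≈ -0.027778)
q = 0 (q = 0*(-4) = 0)
K(g, O) = -6 (K(g, O) = -6 + 0 = -6)
t(F, M) = -5 - 7*F
C = sqrt(49055) ≈ 221.48
t(K(D, 23), -103) + C = (-5 - 7*(-6)) + sqrt(49055) = (-5 + 42) + sqrt(49055) = 37 + sqrt(49055)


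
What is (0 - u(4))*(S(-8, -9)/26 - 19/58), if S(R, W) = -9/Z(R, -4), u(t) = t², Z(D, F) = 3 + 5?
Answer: 2237/377 ≈ 5.9337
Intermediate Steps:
Z(D, F) = 8
S(R, W) = -9/8
(0 - u(4))*(S(-8, -9)/26 - 19/58) = (0 - 1*4²)*(-9/8/26 - 19/58) = (0 - 1*16)*(-9/8*1/26 - 19*1/58) = (0 - 16)*(-9/208 - 19/58) = -16*(-2237/6032) = 2237/377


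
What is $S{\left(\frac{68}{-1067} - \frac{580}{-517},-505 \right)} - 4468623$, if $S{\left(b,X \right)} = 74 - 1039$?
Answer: $-4469588$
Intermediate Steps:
$S{\left(b,X \right)} = -965$
$S{\left(\frac{68}{-1067} - \frac{580}{-517},-505 \right)} - 4468623 = -965 - 4468623 = -4469588$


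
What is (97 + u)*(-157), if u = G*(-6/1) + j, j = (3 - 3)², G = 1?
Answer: -14287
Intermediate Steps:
j = 0 (j = 0² = 0)
u = -6 (u = 1*(-6/1) + 0 = 1*(-6*1) + 0 = 1*(-6) + 0 = -6 + 0 = -6)
(97 + u)*(-157) = (97 - 6)*(-157) = 91*(-157) = -14287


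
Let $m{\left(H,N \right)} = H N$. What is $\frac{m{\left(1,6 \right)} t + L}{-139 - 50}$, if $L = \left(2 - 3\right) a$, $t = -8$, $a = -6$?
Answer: $\frac{2}{9} \approx 0.22222$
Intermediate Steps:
$L = 6$ ($L = \left(2 - 3\right) \left(-6\right) = \left(-1\right) \left(-6\right) = 6$)
$\frac{m{\left(1,6 \right)} t + L}{-139 - 50} = \frac{1 \cdot 6 \left(-8\right) + 6}{-139 - 50} = \frac{6 \left(-8\right) + 6}{-189} = - \frac{-48 + 6}{189} = \left(- \frac{1}{189}\right) \left(-42\right) = \frac{2}{9}$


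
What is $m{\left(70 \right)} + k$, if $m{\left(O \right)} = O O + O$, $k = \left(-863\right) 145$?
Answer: $-120165$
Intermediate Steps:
$k = -125135$
$m{\left(O \right)} = O + O^{2}$ ($m{\left(O \right)} = O^{2} + O = O + O^{2}$)
$m{\left(70 \right)} + k = 70 \left(1 + 70\right) - 125135 = 70 \cdot 71 - 125135 = 4970 - 125135 = -120165$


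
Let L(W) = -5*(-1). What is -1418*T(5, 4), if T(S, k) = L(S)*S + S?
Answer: -42540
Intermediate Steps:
L(W) = 5
T(S, k) = 6*S (T(S, k) = 5*S + S = 6*S)
-1418*T(5, 4) = -8508*5 = -1418*30 = -42540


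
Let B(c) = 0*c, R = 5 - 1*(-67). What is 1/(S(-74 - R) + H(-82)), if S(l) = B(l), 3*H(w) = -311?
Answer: -3/311 ≈ -0.0096463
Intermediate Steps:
H(w) = -311/3 (H(w) = (⅓)*(-311) = -311/3)
R = 72 (R = 5 + 67 = 72)
B(c) = 0
S(l) = 0
1/(S(-74 - R) + H(-82)) = 1/(0 - 311/3) = 1/(-311/3) = -3/311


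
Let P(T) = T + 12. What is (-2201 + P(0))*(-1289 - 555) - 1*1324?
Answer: 4035192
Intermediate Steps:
P(T) = 12 + T
(-2201 + P(0))*(-1289 - 555) - 1*1324 = (-2201 + (12 + 0))*(-1289 - 555) - 1*1324 = (-2201 + 12)*(-1844) - 1324 = -2189*(-1844) - 1324 = 4036516 - 1324 = 4035192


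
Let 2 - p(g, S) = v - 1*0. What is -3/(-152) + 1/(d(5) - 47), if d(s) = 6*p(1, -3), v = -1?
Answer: -65/4408 ≈ -0.014746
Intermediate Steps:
p(g, S) = 3 (p(g, S) = 2 - (-1 - 1*0) = 2 - (-1 + 0) = 2 - 1*(-1) = 2 + 1 = 3)
d(s) = 18 (d(s) = 6*3 = 18)
-3/(-152) + 1/(d(5) - 47) = -3/(-152) + 1/(18 - 47) = -1/152*(-3) + 1/(-29) = 3/152 - 1/29 = -65/4408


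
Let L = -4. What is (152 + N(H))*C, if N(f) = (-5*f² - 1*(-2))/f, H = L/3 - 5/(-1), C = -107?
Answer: -473903/33 ≈ -14361.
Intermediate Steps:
H = 11/3 (H = -4/3 - 5/(-1) = -4*⅓ - 5*(-1) = -4/3 + 5 = 11/3 ≈ 3.6667)
N(f) = (2 - 5*f²)/f (N(f) = (-5*f² + 2)/f = (2 - 5*f²)/f)
(152 + N(H))*C = (152 + (-5*11/3 + 2/(11/3)))*(-107) = (152 + (-55/3 + 2*(3/11)))*(-107) = (152 + (-55/3 + 6/11))*(-107) = (152 - 587/33)*(-107) = (4429/33)*(-107) = -473903/33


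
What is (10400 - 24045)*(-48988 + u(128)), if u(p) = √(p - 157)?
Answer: 668441260 - 13645*I*√29 ≈ 6.6844e+8 - 73481.0*I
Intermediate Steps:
u(p) = √(-157 + p)
(10400 - 24045)*(-48988 + u(128)) = (10400 - 24045)*(-48988 + √(-157 + 128)) = -13645*(-48988 + √(-29)) = -13645*(-48988 + I*√29) = 668441260 - 13645*I*√29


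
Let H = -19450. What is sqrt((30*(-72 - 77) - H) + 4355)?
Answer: sqrt(19335) ≈ 139.05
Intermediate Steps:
sqrt((30*(-72 - 77) - H) + 4355) = sqrt((30*(-72 - 77) - 1*(-19450)) + 4355) = sqrt((30*(-149) + 19450) + 4355) = sqrt((-4470 + 19450) + 4355) = sqrt(14980 + 4355) = sqrt(19335)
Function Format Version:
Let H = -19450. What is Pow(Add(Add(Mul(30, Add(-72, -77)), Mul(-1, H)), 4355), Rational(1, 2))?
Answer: Pow(19335, Rational(1, 2)) ≈ 139.05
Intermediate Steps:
Pow(Add(Add(Mul(30, Add(-72, -77)), Mul(-1, H)), 4355), Rational(1, 2)) = Pow(Add(Add(Mul(30, Add(-72, -77)), Mul(-1, -19450)), 4355), Rational(1, 2)) = Pow(Add(Add(Mul(30, -149), 19450), 4355), Rational(1, 2)) = Pow(Add(Add(-4470, 19450), 4355), Rational(1, 2)) = Pow(Add(14980, 4355), Rational(1, 2)) = Pow(19335, Rational(1, 2))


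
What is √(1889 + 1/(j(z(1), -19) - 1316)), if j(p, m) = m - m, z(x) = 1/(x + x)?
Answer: √817868667/658 ≈ 43.463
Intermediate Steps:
z(x) = 1/(2*x)
j(p, m) = 0
√(1889 + 1/(j(z(1), -19) - 1316)) = √(1889 + 1/(0 - 1316)) = √(1889 + 1/(-1316)) = √(1889 - 1/1316) = √(2485923/1316) = √817868667/658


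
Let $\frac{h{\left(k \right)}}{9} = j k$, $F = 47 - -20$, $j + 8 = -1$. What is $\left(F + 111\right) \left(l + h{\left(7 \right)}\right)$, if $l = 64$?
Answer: $-89534$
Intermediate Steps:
$j = -9$ ($j = -8 - 1 = -9$)
$F = 67$ ($F = 47 + 20 = 67$)
$h{\left(k \right)} = - 81 k$ ($h{\left(k \right)} = 9 \left(- 9 k\right) = - 81 k$)
$\left(F + 111\right) \left(l + h{\left(7 \right)}\right) = \left(67 + 111\right) \left(64 - 567\right) = 178 \left(64 - 567\right) = 178 \left(-503\right) = -89534$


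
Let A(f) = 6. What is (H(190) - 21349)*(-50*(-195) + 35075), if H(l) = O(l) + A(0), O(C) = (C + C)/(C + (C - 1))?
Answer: -362572257025/379 ≈ -9.5665e+8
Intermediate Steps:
O(C) = 2*C/(-1 + 2*C) (O(C) = (2*C)/(C + (-1 + C)) = (2*C)/(-1 + 2*C) = 2*C/(-1 + 2*C))
H(l) = 6 + 2*l/(-1 + 2*l) (H(l) = 2*l/(-1 + 2*l) + 6 = 6 + 2*l/(-1 + 2*l))
(H(190) - 21349)*(-50*(-195) + 35075) = (2*(-3 + 7*190)/(-1 + 2*190) - 21349)*(-50*(-195) + 35075) = (2*(-3 + 1330)/(-1 + 380) - 21349)*(9750 + 35075) = (2*1327/379 - 21349)*44825 = (2*(1/379)*1327 - 21349)*44825 = (2654/379 - 21349)*44825 = -8088617/379*44825 = -362572257025/379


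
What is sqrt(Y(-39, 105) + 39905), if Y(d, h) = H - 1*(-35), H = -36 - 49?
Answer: sqrt(39855) ≈ 199.64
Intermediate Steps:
H = -85
Y(d, h) = -50 (Y(d, h) = -85 - 1*(-35) = -85 + 35 = -50)
sqrt(Y(-39, 105) + 39905) = sqrt(-50 + 39905) = sqrt(39855)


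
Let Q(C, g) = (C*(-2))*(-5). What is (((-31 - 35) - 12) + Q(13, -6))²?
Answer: 2704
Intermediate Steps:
Q(C, g) = 10*C (Q(C, g) = -2*C*(-5) = 10*C)
(((-31 - 35) - 12) + Q(13, -6))² = (((-31 - 35) - 12) + 10*13)² = ((-66 - 12) + 130)² = (-78 + 130)² = 52² = 2704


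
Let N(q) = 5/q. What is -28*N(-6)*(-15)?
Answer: -350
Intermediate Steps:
-28*N(-6)*(-15) = -140/(-6)*(-15) = -140*(-1)/6*(-15) = -28*(-⅚)*(-15) = (70/3)*(-15) = -350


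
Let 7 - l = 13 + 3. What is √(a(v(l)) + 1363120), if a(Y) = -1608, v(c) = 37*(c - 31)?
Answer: 2*√340378 ≈ 1166.8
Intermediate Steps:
l = -9 (l = 7 - (13 + 3) = 7 - 1*16 = 7 - 16 = -9)
v(c) = -1147 + 37*c (v(c) = 37*(-31 + c) = -1147 + 37*c)
√(a(v(l)) + 1363120) = √(-1608 + 1363120) = √1361512 = 2*√340378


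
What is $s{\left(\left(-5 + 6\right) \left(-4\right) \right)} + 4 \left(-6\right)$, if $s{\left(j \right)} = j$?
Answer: $-28$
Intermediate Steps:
$s{\left(\left(-5 + 6\right) \left(-4\right) \right)} + 4 \left(-6\right) = \left(-5 + 6\right) \left(-4\right) + 4 \left(-6\right) = 1 \left(-4\right) - 24 = -4 - 24 = -28$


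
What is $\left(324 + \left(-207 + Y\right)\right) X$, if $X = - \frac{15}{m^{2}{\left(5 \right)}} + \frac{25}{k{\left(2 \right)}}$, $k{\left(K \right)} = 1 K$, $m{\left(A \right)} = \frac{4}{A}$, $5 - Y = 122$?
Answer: $0$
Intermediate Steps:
$Y = -117$ ($Y = 5 - 122 = -117$)
$k{\left(K \right)} = K$
$X = - \frac{175}{16}$ ($X = - \frac{15}{\left(\frac{4}{5}\right)^{2}} + \frac{25}{2} = - \frac{15}{\frac{16}{25}} + \frac{25}{2} = \left(-15\right) \frac{25}{16} + \frac{25}{2} = - \frac{375}{16} + \frac{25}{2} = - \frac{175}{16} \approx -10.938$)
$\left(324 + \left(-207 + Y\right)\right) X = \left(324 - 324\right) \left(- \frac{175}{16}\right) = 0 \left(- \frac{175}{16}\right) = 0$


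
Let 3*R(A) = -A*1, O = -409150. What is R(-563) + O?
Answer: -1226887/3 ≈ -4.0896e+5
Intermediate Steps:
R(A) = -A/3 (R(A) = (-A*1)/3 = (-A)/3 = -A/3)
R(-563) + O = -⅓*(-563) - 409150 = 563/3 - 409150 = -1226887/3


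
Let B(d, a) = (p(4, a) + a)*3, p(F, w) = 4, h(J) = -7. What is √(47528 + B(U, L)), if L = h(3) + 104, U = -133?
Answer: √47831 ≈ 218.70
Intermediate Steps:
L = 97 (L = -7 + 104 = 97)
B(d, a) = 12 + 3*a (B(d, a) = (4 + a)*3 = 12 + 3*a)
√(47528 + B(U, L)) = √(47528 + (12 + 3*97)) = √(47528 + (12 + 291)) = √(47528 + 303) = √47831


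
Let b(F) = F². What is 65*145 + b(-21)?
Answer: 9866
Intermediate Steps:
65*145 + b(-21) = 65*145 + (-21)² = 9425 + 441 = 9866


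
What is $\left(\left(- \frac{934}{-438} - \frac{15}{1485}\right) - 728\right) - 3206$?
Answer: $- \frac{28415680}{7227} \approx -3931.9$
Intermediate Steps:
$\left(\left(- \frac{934}{-438} - \frac{15}{1485}\right) - 728\right) - 3206 = \left(\left(\left(-934\right) \left(- \frac{1}{438}\right) - \frac{1}{99}\right) - 728\right) - 3206 = \left(\left(\frac{467}{219} - \frac{1}{99}\right) - 728\right) - 3206 = \left(\frac{15338}{7227} - 728\right) - 3206 = - \frac{5245918}{7227} - 3206 = - \frac{28415680}{7227}$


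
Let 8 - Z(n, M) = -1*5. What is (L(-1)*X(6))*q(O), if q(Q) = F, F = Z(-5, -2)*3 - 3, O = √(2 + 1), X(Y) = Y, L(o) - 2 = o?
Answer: 216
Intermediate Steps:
Z(n, M) = 13 (Z(n, M) = 8 - (-1)*5 = 8 - 1*(-5) = 8 + 5 = 13)
L(o) = 2 + o
O = √3 ≈ 1.7320
F = 36 (F = 13*3 - 3 = 39 - 3 = 36)
q(Q) = 36
(L(-1)*X(6))*q(O) = ((2 - 1)*6)*36 = (1*6)*36 = 6*36 = 216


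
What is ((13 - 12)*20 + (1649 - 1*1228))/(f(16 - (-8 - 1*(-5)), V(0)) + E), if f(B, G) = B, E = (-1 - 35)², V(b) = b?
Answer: 441/1315 ≈ 0.33536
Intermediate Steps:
E = 1296 (E = (-36)² = 1296)
((13 - 12)*20 + (1649 - 1*1228))/(f(16 - (-8 - 1*(-5)), V(0)) + E) = ((13 - 12)*20 + (1649 - 1*1228))/((16 - (-8 - 1*(-5))) + 1296) = (1*20 + (1649 - 1228))/((16 - (-8 + 5)) + 1296) = (20 + 421)/((16 - 1*(-3)) + 1296) = 441/((16 + 3) + 1296) = 441/(19 + 1296) = 441/1315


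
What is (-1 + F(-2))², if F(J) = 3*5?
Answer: 196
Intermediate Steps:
F(J) = 15
(-1 + F(-2))² = (-1 + 15)² = 14² = 196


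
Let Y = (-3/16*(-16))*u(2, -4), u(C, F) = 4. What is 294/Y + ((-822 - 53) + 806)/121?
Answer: 5791/242 ≈ 23.930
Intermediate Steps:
Y = 12 (Y = (-3/16*(-16))*4 = (-3*1/16*(-16))*4 = -3/16*(-16)*4 = 3*4 = 12)
294/Y + ((-822 - 53) + 806)/121 = 294/12 + ((-822 - 53) + 806)/121 = 294*(1/12) + (-875 + 806)*(1/121) = 49/2 - 69*1/121 = 49/2 - 69/121 = 5791/242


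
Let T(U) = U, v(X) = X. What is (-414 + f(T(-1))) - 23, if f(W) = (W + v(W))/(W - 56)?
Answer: -24907/57 ≈ -436.96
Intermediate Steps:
f(W) = 2*W/(-56 + W) (f(W) = (W + W)/(W - 56) = (2*W)/(-56 + W) = 2*W/(-56 + W))
(-414 + f(T(-1))) - 23 = (-414 + 2*(-1)/(-56 - 1)) - 23 = (-414 + 2*(-1)/(-57)) - 23 = (-414 + 2*(-1)*(-1/57)) - 23 = (-414 + 2/57) - 23 = -23596/57 - 23 = -24907/57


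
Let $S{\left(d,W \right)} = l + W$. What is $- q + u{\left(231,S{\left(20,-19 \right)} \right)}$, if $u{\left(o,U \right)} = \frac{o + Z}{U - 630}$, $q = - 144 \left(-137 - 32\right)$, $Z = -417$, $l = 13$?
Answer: $- \frac{2579585}{106} \approx -24336.0$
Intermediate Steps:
$S{\left(d,W \right)} = 13 + W$
$q = 24336$ ($q = \left(-144\right) \left(-169\right) = 24336$)
$u{\left(o,U \right)} = \frac{-417 + o}{-630 + U}$ ($u{\left(o,U \right)} = \frac{o - 417}{U - 630} = \frac{-417 + o}{-630 + U}$)
$- q + u{\left(231,S{\left(20,-19 \right)} \right)} = \left(-1\right) 24336 + \frac{-417 + 231}{-630 + \left(13 - 19\right)} = -24336 + \frac{1}{-630 - 6} \left(-186\right) = -24336 + \frac{1}{-636} \left(-186\right) = -24336 - - \frac{31}{106} = -24336 + \frac{31}{106} = - \frac{2579585}{106}$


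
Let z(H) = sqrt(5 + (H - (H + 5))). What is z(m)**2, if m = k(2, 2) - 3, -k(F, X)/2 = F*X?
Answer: 0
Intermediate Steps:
k(F, X) = -2*F*X
m = -11 (m = -2*2*2 - 3 = -8 - 3 = -11)
z(H) = 0 (z(H) = sqrt(5 + (H - (5 + H))) = sqrt(5 + (H + (-5 - H))) = sqrt(5 - 5) = sqrt(0) = 0)
z(m)**2 = 0**2 = 0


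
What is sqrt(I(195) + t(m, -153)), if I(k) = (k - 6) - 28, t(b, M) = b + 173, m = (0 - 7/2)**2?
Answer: sqrt(1385)/2 ≈ 18.608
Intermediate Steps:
m = 49/4 (m = (0 - 7*1/2)**2 = (0 - 7/2)**2 = (-7/2)**2 = 49/4 ≈ 12.250)
t(b, M) = 173 + b
I(k) = -34 + k (I(k) = (-6 + k) - 28 = -34 + k)
sqrt(I(195) + t(m, -153)) = sqrt((-34 + 195) + (173 + 49/4)) = sqrt(161 + 741/4) = sqrt(1385/4) = sqrt(1385)/2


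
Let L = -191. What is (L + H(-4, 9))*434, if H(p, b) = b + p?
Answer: -80724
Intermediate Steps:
(L + H(-4, 9))*434 = (-191 + (9 - 4))*434 = (-191 + 5)*434 = -186*434 = -80724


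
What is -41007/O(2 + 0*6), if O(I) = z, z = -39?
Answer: 13669/13 ≈ 1051.5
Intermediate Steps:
O(I) = -39
-41007/O(2 + 0*6) = -41007/(-39) = -41007*(-1/39) = 13669/13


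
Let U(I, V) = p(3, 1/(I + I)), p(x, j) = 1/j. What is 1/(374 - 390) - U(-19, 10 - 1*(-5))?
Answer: 607/16 ≈ 37.938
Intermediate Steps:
U(I, V) = 2*I (U(I, V) = 1/(1/(I + I)) = 1/(1/(2*I)) = 2*I)
1/(374 - 390) - U(-19, 10 - 1*(-5)) = 1/(374 - 390) - 2*(-19) = 1/(-16) - 1*(-38) = -1/16 + 38 = 607/16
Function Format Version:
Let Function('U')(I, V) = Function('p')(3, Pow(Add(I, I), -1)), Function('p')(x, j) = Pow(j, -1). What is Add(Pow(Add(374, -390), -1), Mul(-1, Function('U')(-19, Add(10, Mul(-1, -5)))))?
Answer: Rational(607, 16) ≈ 37.938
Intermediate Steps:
Function('U')(I, V) = Mul(2, I) (Function('U')(I, V) = Pow(Pow(Add(I, I), -1), -1) = Pow(Pow(Mul(2, I), -1), -1) = Pow(Mul(Rational(1, 2), Pow(I, -1)), -1) = Mul(2, I))
Add(Pow(Add(374, -390), -1), Mul(-1, Function('U')(-19, Add(10, Mul(-1, -5))))) = Add(Pow(Add(374, -390), -1), Mul(-1, Mul(2, -19))) = Add(Pow(-16, -1), Mul(-1, -38)) = Add(Rational(-1, 16), 38) = Rational(607, 16)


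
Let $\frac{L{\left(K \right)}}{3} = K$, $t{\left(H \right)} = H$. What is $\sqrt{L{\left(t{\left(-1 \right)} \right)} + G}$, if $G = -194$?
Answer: $i \sqrt{197} \approx 14.036 i$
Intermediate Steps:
$L{\left(K \right)} = 3 K$
$\sqrt{L{\left(t{\left(-1 \right)} \right)} + G} = \sqrt{3 \left(-1\right) - 194} = \sqrt{-3 - 194} = \sqrt{-197} = i \sqrt{197}$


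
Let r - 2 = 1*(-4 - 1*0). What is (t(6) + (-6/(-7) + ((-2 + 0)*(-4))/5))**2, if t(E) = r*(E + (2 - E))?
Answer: 2916/1225 ≈ 2.3804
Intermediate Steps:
r = -2 (r = 2 + 1*(-4 - 1*0) = 2 + 1*(-4 + 0) = 2 + 1*(-4) = 2 - 4 = -2)
t(E) = -4 (t(E) = -2*(E + (2 - E)) = -2*2 = -4)
(t(6) + (-6/(-7) + ((-2 + 0)*(-4))/5))**2 = (-4 + (-6/(-7) + ((-2 + 0)*(-4))/5))**2 = (-4 + (-6*(-1/7) - 2*(-4)*(1/5)))**2 = (-4 + (6/7 + 8*(1/5)))**2 = (-4 + (6/7 + 8/5))**2 = (-4 + 86/35)**2 = (-54/35)**2 = 2916/1225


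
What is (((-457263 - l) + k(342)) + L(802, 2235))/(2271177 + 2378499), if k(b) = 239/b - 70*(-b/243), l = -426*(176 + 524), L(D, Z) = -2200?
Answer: -165354041/4770567576 ≈ -0.034661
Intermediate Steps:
l = -298200 (l = -426*700 = -298200)
k(b) = 239/b + 70*b/243 (k(b) = 239/b - (-70)*b/243 = 239/b + 70*b/243)
(((-457263 - l) + k(342)) + L(802, 2235))/(2271177 + 2378499) = (((-457263 - 1*(-298200)) + (239/342 + (70/243)*342)) - 2200)/(2271177 + 2378499) = (((-457263 + 298200) + (239*(1/342) + 2660/27)) - 2200)/4649676 = ((-159063 + (239/342 + 2660/27)) - 2200)*(1/4649676) = ((-159063 + 101797/1026) - 2200)*(1/4649676) = (-163096841/1026 - 2200)*(1/4649676) = -165354041/1026*1/4649676 = -165354041/4770567576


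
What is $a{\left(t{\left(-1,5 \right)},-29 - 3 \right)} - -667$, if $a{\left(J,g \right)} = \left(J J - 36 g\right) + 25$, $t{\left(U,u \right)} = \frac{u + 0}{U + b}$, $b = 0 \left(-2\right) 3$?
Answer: $1869$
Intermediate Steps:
$b = 0$ ($b = 0 \cdot 3 = 0$)
$t{\left(U,u \right)} = \frac{u}{U}$ ($t{\left(U,u \right)} = \frac{u + 0}{U + 0} = \frac{u}{U}$)
$a{\left(J,g \right)} = 25 + J^{2} - 36 g$ ($a{\left(J,g \right)} = \left(J^{2} - 36 g\right) + 25 = 25 + J^{2} - 36 g$)
$a{\left(t{\left(-1,5 \right)},-29 - 3 \right)} - -667 = \left(25 + \left(\frac{5}{-1}\right)^{2} - 36 \left(-29 - 3\right)\right) - -667 = \left(25 + \left(5 \left(-1\right)\right)^{2} - -1152\right) + 667 = \left(25 + \left(-5\right)^{2} + 1152\right) + 667 = \left(25 + 25 + 1152\right) + 667 = 1202 + 667 = 1869$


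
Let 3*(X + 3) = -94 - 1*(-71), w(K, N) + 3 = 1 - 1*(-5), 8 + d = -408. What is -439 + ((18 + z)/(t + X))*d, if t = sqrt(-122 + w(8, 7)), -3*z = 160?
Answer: -2330777/2095 - 132288*I*sqrt(119)/2095 ≈ -1112.5 - 688.83*I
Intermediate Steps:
z = -160/3 (z = -1/3*160 = -160/3 ≈ -53.333)
d = -416 (d = -8 - 408 = -416)
w(K, N) = 3 (w(K, N) = -3 + (1 - 1*(-5)) = -3 + (1 + 5) = -3 + 6 = 3)
t = I*sqrt(119) (t = sqrt(-122 + 3) = sqrt(-119) = I*sqrt(119) ≈ 10.909*I)
X = -32/3 (X = -3 + (-94 - 1*(-71))/3 = -3 + (-94 + 71)/3 = -3 + (1/3)*(-23) = -3 - 23/3 = -32/3 ≈ -10.667)
-439 + ((18 + z)/(t + X))*d = -439 + ((18 - 160/3)/(I*sqrt(119) - 32/3))*(-416) = -439 - 106/(3*(-32/3 + I*sqrt(119)))*(-416) = -439 + 44096/(3*(-32/3 + I*sqrt(119)))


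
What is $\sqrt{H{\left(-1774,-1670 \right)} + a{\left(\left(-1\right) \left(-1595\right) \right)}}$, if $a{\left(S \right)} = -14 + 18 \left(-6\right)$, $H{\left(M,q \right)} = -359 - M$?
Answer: $\sqrt{1293} \approx 35.958$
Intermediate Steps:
$a{\left(S \right)} = -122$ ($a{\left(S \right)} = -14 - 108 = -122$)
$\sqrt{H{\left(-1774,-1670 \right)} + a{\left(\left(-1\right) \left(-1595\right) \right)}} = \sqrt{\left(-359 - -1774\right) - 122} = \sqrt{\left(-359 + 1774\right) - 122} = \sqrt{1415 - 122} = \sqrt{1293}$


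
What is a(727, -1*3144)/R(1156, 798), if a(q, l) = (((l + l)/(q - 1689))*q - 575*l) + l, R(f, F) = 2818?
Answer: 435162612/677729 ≈ 642.09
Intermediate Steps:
a(q, l) = -574*l + 2*l*q/(-1689 + q) (a(q, l) = (((2*l)/(-1689 + q))*q - 575*l) + l = ((2*l/(-1689 + q))*q - 575*l) + l = (2*l*q/(-1689 + q) - 575*l) + l = (-575*l + 2*l*q/(-1689 + q)) + l = -574*l + 2*l*q/(-1689 + q))
a(727, -1*3144)/R(1156, 798) = (2*(-1*3144)*(484743 - 286*727)/(-1689 + 727))/2818 = (2*(-3144)*(484743 - 207922)/(-962))*(1/2818) = (2*(-3144)*(-1/962)*276821)*(1/2818) = (870325224/481)*(1/2818) = 435162612/677729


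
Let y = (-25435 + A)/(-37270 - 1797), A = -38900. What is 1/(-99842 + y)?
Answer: -39067/3900463079 ≈ -1.0016e-5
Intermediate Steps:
y = 64335/39067 (y = (-25435 - 38900)/(-37270 - 1797) = -64335/(-39067) = -64335*(-1/39067) = 64335/39067 ≈ 1.6468)
1/(-99842 + y) = 1/(-99842 + 64335/39067) = 1/(-3900463079/39067) = -39067/3900463079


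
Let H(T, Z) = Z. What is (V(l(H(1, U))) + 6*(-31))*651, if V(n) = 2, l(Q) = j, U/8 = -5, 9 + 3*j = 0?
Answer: -119784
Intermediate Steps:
j = -3 (j = -3 + (⅓)*0 = -3 + 0 = -3)
U = -40 (U = 8*(-5) = -40)
l(Q) = -3
(V(l(H(1, U))) + 6*(-31))*651 = (2 + 6*(-31))*651 = (2 - 186)*651 = -184*651 = -119784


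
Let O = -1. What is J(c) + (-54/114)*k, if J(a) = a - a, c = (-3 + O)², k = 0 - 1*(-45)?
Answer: -405/19 ≈ -21.316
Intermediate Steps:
k = 45 (k = 0 + 45 = 45)
c = 16 (c = (-3 - 1)² = (-4)² = 16)
J(a) = 0
J(c) + (-54/114)*k = 0 - 54/114*45 = 0 - 54*1/114*45 = 0 - 9/19*45 = 0 - 405/19 = -405/19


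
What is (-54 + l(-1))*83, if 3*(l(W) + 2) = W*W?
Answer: -13861/3 ≈ -4620.3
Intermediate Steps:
l(W) = -2 + W**2/3 (l(W) = -2 + (W*W)/3 = -2 + W**2/3)
(-54 + l(-1))*83 = (-54 + (-2 + (1/3)*(-1)**2))*83 = (-54 + (-2 + (1/3)*1))*83 = (-54 + (-2 + 1/3))*83 = (-54 - 5/3)*83 = -167/3*83 = -13861/3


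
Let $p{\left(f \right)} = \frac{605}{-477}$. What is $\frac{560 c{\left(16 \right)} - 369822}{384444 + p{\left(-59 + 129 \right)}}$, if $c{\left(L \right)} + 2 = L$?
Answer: $- \frac{172665414}{183379183} \approx -0.94158$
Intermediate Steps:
$c{\left(L \right)} = -2 + L$
$p{\left(f \right)} = - \frac{605}{477}$ ($p{\left(f \right)} = 605 \left(- \frac{1}{477}\right) = - \frac{605}{477}$)
$\frac{560 c{\left(16 \right)} - 369822}{384444 + p{\left(-59 + 129 \right)}} = \frac{560 \left(-2 + 16\right) - 369822}{384444 - \frac{605}{477}} = \frac{560 \cdot 14 - 369822}{\frac{183379183}{477}} = \left(7840 - 369822\right) \frac{477}{183379183} = \left(-361982\right) \frac{477}{183379183} = - \frac{172665414}{183379183}$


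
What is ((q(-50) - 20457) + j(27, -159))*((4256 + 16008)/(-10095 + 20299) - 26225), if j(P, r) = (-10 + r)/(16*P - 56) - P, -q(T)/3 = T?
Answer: 511461951171477/959176 ≈ 5.3323e+8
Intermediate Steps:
q(T) = -3*T
j(P, r) = -P + (-10 + r)/(-56 + 16*P) (j(P, r) = (-10 + r)/(-56 + 16*P) - P = -P + (-10 + r)/(-56 + 16*P))
((q(-50) - 20457) + j(27, -159))*((4256 + 16008)/(-10095 + 20299) - 26225) = ((-3*(-50) - 20457) + (-10 - 159 - 16*27² + 56*27)/(8*(-7 + 2*27)))*((4256 + 16008)/(-10095 + 20299) - 26225) = ((150 - 20457) + (-10 - 159 - 16*729 + 1512)/(8*(-7 + 54)))*(20264/10204 - 26225) = (-20307 + (⅛)*(-10 - 159 - 11664 + 1512)/47)*(20264*(1/10204) - 26225) = (-20307 + (⅛)*(1/47)*(-10321))*(5066/2551 - 26225) = (-20307 - 10321/376)*(-66894909/2551) = -7645753/376*(-66894909/2551) = 511461951171477/959176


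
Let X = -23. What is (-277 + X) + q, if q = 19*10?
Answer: -110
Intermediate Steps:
q = 190
(-277 + X) + q = (-277 - 23) + 190 = -300 + 190 = -110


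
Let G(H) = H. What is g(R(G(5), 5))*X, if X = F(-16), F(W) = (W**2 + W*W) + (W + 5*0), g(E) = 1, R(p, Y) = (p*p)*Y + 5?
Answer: 496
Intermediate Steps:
R(p, Y) = 5 + Y*p**2 (R(p, Y) = p**2*Y + 5 = Y*p**2 + 5 = 5 + Y*p**2)
F(W) = W + 2*W**2 (F(W) = (W**2 + W**2) + (W + 0) = 2*W**2 + W = W + 2*W**2)
X = 496 (X = -16*(1 + 2*(-16)) = -16*(1 - 32) = -16*(-31) = 496)
g(R(G(5), 5))*X = 1*496 = 496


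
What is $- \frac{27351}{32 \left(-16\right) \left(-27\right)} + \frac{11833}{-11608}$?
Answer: $- \frac{2227175}{742912} \approx -2.9979$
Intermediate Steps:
$- \frac{27351}{32 \left(-16\right) \left(-27\right)} + \frac{11833}{-11608} = - \frac{27351}{\left(-512\right) \left(-27\right)} + 11833 \left(- \frac{1}{11608}\right) = - \frac{27351}{13824} - \frac{11833}{11608} = \left(-27351\right) \frac{1}{13824} - \frac{11833}{11608} = - \frac{1013}{512} - \frac{11833}{11608} = - \frac{2227175}{742912}$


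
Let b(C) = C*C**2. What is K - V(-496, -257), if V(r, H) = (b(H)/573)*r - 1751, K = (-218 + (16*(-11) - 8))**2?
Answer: -8325795713/573 ≈ -1.4530e+7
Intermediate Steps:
b(C) = C**3
K = 161604 (K = (-218 + (-176 - 8))**2 = (-218 - 184)**2 = (-402)**2 = 161604)
V(r, H) = -1751 + r*H**3/573 (V(r, H) = (H**3/573)*r - 1751 = r*H**3/573 - 1751 = -1751 + r*H**3/573)
K - V(-496, -257) = 161604 - (-1751 + (1/573)*(-496)*(-257)**3) = 161604 - (-1751 + (1/573)*(-496)*(-16974593)) = 161604 - (-1751 + 8419398128/573) = 161604 - 1*8418394805/573 = 161604 - 8418394805/573 = -8325795713/573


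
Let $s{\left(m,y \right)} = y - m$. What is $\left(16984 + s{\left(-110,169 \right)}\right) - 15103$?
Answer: $2160$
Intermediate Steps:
$\left(16984 + s{\left(-110,169 \right)}\right) - 15103 = \left(16984 + \left(169 - -110\right)\right) - 15103 = \left(16984 + \left(169 + 110\right)\right) - 15103 = \left(16984 + 279\right) - 15103 = 17263 - 15103 = 2160$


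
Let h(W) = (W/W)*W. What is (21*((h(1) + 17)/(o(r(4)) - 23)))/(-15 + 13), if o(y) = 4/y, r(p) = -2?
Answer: 189/25 ≈ 7.5600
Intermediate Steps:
h(W) = W (h(W) = 1*W = W)
(21*((h(1) + 17)/(o(r(4)) - 23)))/(-15 + 13) = (21*((1 + 17)/(4/(-2) - 23)))/(-15 + 13) = (21*(18/(4*(-½) - 23)))/(-2) = (21*(18/(-2 - 23)))*(-½) = (21*(18/(-25)))*(-½) = (21*(18*(-1/25)))*(-½) = (21*(-18/25))*(-½) = -378/25*(-½) = 189/25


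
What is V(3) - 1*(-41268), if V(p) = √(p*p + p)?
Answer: 41268 + 2*√3 ≈ 41271.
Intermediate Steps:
V(p) = √(p + p²) (V(p) = √(p² + p) = √(p + p²))
V(3) - 1*(-41268) = √(3*(1 + 3)) - 1*(-41268) = √(3*4) + 41268 = √12 + 41268 = 2*√3 + 41268 = 41268 + 2*√3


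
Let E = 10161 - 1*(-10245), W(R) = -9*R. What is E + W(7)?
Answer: 20343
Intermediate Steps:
E = 20406 (E = 10161 + 10245 = 20406)
E + W(7) = 20406 - 9*7 = 20406 - 63 = 20343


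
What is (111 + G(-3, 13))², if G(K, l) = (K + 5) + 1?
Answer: 12996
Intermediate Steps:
G(K, l) = 6 + K (G(K, l) = (5 + K) + 1 = 6 + K)
(111 + G(-3, 13))² = (111 + (6 - 3))² = (111 + 3)² = 114² = 12996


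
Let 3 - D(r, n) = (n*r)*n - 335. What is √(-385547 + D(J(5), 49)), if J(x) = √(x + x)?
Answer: √(-385209 - 2401*√10) ≈ 626.74*I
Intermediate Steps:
J(x) = √2*√x (J(x) = √(2*x) = √2*√x)
D(r, n) = 338 - r*n² (D(r, n) = 3 - ((n*r)*n - 335) = 3 - (r*n² - 335) = 3 - (-335 + r*n²) = 3 + (335 - r*n²) = 338 - r*n²)
√(-385547 + D(J(5), 49)) = √(-385547 + (338 - 1*√2*√5*49²)) = √(-385547 + (338 - 1*√10*2401)) = √(-385547 + (338 - 2401*√10)) = √(-385209 - 2401*√10)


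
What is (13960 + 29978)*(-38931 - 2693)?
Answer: -1828875312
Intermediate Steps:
(13960 + 29978)*(-38931 - 2693) = 43938*(-41624) = -1828875312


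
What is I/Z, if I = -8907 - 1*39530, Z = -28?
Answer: 48437/28 ≈ 1729.9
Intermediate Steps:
I = -48437 (I = -8907 - 39530 = -48437)
I/Z = -48437/(-28) = -48437*(-1/28) = 48437/28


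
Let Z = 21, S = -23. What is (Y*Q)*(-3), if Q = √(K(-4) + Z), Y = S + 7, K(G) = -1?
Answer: 96*√5 ≈ 214.66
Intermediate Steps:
Y = -16 (Y = -23 + 7 = -16)
Q = 2*√5 (Q = √(-1 + 21) = √20 = 2*√5 ≈ 4.4721)
(Y*Q)*(-3) = -32*√5*(-3) = 96*√5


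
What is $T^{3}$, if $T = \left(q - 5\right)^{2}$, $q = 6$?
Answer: $1$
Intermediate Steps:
$T = 1$ ($T = \left(6 - 5\right)^{2} = 1^{2} = 1$)
$T^{3} = 1^{3} = 1$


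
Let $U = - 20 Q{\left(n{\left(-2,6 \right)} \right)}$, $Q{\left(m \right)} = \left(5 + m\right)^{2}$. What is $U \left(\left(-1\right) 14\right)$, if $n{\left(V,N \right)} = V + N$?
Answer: $22680$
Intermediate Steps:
$n{\left(V,N \right)} = N + V$
$U = -1620$ ($U = - 20 \left(5 + \left(6 - 2\right)\right)^{2} = - 20 \left(5 + 4\right)^{2} = - 20 \cdot 9^{2} = \left(-20\right) 81 = -1620$)
$U \left(\left(-1\right) 14\right) = - 1620 \left(\left(-1\right) 14\right) = \left(-1620\right) \left(-14\right) = 22680$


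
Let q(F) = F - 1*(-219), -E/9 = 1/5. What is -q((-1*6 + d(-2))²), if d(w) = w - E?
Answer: -6436/25 ≈ -257.44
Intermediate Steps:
E = -9/5 ≈ -1.8000
d(w) = 9/5 + w (d(w) = w - 1*(-9/5) = w + 9/5 = 9/5 + w)
q(F) = 219 + F (q(F) = F + 219 = 219 + F)
-q((-1*6 + d(-2))²) = -(219 + (-1*6 + (9/5 - 2))²) = -(219 + (-6 - ⅕)²) = -(219 + (-31/5)²) = -(219 + 961/25) = -1*6436/25 = -6436/25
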